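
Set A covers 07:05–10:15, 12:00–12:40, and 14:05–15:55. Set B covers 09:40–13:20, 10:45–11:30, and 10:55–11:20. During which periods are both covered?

09:40–10:15, 12:00–12:40

Merge the second list: 09:40–13:20.
07:05–10:15 overlaps B on 09:40–10:15.
12:00–12:40 overlaps B on 12:00–12:40.
14:05–15:55 falls entirely outside B.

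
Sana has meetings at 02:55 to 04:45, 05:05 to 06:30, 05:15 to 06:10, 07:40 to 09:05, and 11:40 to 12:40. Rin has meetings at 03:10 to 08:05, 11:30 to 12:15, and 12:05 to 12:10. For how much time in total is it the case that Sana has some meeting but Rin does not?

First set merges to 02:55–04:45, 05:05–06:30, 07:40–09:05, 11:40–12:40.
Second set merges to 03:10–08:05, 11:30–12:15.
A \ B = 02:55–03:10, 08:05–09:05, 12:15–12:40.
Total: 15 min + 1 h + 25 min = 1 h 40 min.

1 h 40 min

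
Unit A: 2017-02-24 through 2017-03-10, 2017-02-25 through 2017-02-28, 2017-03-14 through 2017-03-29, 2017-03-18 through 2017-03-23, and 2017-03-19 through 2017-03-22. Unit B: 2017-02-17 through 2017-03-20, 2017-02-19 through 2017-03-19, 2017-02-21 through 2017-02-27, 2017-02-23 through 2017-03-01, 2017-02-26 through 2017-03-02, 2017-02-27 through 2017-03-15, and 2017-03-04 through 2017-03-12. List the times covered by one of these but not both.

2017-02-17 through 2017-02-23, 2017-03-11 through 2017-03-13, 2017-03-21 through 2017-03-29

First set merges to 2017-02-24 through 2017-03-10, 2017-03-14 through 2017-03-29.
Second set merges to 2017-02-17 through 2017-03-20.
A but not B: 2017-03-21 through 2017-03-29.
B but not A: 2017-02-17 through 2017-02-23, 2017-03-11 through 2017-03-13.
Combining gives A △ B.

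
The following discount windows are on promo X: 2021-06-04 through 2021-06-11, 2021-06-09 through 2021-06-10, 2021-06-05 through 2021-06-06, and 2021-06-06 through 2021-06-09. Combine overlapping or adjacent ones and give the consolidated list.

Sort by start: 2021-06-04 through 2021-06-11, 2021-06-05 through 2021-06-06, 2021-06-06 through 2021-06-09, 2021-06-09 through 2021-06-10.
2021-06-05 through 2021-06-06 overlaps/touches 2021-06-04 through 2021-06-11 → extend to 2021-06-04 through 2021-06-11.
2021-06-06 through 2021-06-09 overlaps/touches 2021-06-04 through 2021-06-11 → extend to 2021-06-04 through 2021-06-11.
2021-06-09 through 2021-06-10 overlaps/touches 2021-06-04 through 2021-06-11 → extend to 2021-06-04 through 2021-06-11.

2021-06-04 through 2021-06-11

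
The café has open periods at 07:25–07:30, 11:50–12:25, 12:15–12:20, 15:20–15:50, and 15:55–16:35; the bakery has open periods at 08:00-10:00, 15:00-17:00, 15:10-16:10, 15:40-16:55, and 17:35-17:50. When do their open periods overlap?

Merge the first list: 07:25–07:30, 11:50–12:25, 15:20–15:50, 15:55–16:35.
Merge the second list: 08:00–10:00, 15:00–17:00, 17:35–17:50.
07:25–07:30 meets no B interval.
11:50–12:25 meets no B interval.
15:20–15:50 ∩ B → 15:20–15:50.
15:55–16:35 ∩ B → 15:55–16:35.

15:20–15:50, 15:55–16:35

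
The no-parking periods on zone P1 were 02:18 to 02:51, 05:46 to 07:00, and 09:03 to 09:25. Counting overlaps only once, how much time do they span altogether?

Merged: 02:18–02:51, 05:46–07:00, 09:03–09:25.
Lengths: 33 min + 1 h 14 min + 22 min = 2 h 9 min.

2 h 9 min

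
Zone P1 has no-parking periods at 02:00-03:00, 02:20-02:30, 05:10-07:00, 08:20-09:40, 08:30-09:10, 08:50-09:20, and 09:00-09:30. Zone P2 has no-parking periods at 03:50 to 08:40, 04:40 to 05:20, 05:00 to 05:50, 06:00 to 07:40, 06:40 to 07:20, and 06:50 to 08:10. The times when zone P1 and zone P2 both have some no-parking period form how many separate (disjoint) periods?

2

First set merges to 02:00–03:00, 05:10–07:00, 08:20–09:40.
Second set merges to 03:50–08:40.
A ∩ B = 05:10–07:00, 08:20–08:40.
That is 2 disjoint pieces.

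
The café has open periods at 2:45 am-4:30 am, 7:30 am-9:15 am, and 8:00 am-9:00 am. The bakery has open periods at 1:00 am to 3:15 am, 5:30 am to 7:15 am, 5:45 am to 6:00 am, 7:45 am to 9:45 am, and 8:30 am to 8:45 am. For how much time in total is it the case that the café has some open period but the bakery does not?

1 h 30 min

First set merges to 2:45 am–4:30 am, 7:30 am–9:15 am.
Second set merges to 1:00 am–3:15 am, 5:30 am–7:15 am, 7:45 am–9:45 am.
A \ B = 3:15 am–4:30 am, 7:30 am–7:45 am.
Total: 1 h 15 min + 15 min = 1 h 30 min.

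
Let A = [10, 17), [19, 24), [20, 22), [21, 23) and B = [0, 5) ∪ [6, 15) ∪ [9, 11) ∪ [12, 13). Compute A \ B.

[15, 17) ∪ [19, 24)

Merge the first list: [10, 17), [19, 24).
Merge the second list: [0, 5), [6, 15).
[10, 17) with B removed leaves [15, 17).
[19, 24) is untouched.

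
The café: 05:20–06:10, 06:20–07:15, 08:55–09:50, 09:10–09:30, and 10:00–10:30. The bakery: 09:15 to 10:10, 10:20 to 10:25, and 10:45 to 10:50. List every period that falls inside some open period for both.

09:15–09:50, 10:00–10:10, 10:20–10:25

A, merged: 05:20–06:10, 06:20–07:15, 08:55–09:50, 10:00–10:30.
05:20–06:10: no overlap with the second set.
06:20–07:15: no overlap with the second set.
08:55–09:50 meets the second set on 09:15–09:50.
10:00–10:30 meets the second set on 10:00–10:10, 10:20–10:25.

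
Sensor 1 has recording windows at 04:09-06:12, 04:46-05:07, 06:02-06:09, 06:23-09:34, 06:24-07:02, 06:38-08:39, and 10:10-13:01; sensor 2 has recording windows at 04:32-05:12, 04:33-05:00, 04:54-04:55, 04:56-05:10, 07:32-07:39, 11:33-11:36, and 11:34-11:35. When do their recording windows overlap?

A, merged: 04:09-06:12, 06:23-09:34, 10:10-13:01.
B, merged: 04:32-05:12, 07:32-07:39, 11:33-11:36.
04:09-06:12 overlaps B on 04:32-05:12.
06:23-09:34 overlaps B on 07:32-07:39.
10:10-13:01 overlaps B on 11:33-11:36.

04:32-05:12, 07:32-07:39, 11:33-11:36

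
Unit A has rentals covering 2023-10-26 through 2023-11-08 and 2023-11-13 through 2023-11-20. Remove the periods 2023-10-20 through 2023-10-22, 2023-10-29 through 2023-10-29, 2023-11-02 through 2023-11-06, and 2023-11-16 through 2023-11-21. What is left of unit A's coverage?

2023-10-26 through 2023-11-08 \ B = 2023-10-26 through 2023-10-28, 2023-10-30 through 2023-11-01, 2023-11-07 through 2023-11-08.
2023-11-13 through 2023-11-20 \ B = 2023-11-13 through 2023-11-15.

2023-10-26 through 2023-10-28, 2023-10-30 through 2023-11-01, 2023-11-07 through 2023-11-08, 2023-11-13 through 2023-11-15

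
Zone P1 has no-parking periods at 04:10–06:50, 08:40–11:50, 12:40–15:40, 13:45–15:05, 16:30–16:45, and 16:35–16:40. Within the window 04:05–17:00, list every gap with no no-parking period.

04:05–04:10, 06:50–08:40, 11:50–12:40, 15:40–16:30, 16:45–17:00

The merged coverage is 04:10–06:50, 08:40–11:50, 12:40–15:40, 16:30–16:45.
Gaps within 04:05–17:00: 04:05–04:10, 06:50–08:40, 11:50–12:40, 15:40–16:30, 16:45–17:00.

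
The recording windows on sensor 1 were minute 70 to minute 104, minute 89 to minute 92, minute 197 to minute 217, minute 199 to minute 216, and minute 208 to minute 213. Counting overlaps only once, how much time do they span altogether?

Merged: minute 70 to minute 104, minute 197 to minute 217.
Lengths: 34 minutes + 20 minutes = 54 minutes.

54 minutes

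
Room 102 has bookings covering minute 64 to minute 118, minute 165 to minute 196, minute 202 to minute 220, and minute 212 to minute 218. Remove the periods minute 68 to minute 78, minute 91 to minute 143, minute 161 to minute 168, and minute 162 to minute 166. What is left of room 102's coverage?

minute 64 to minute 68, minute 78 to minute 91, minute 168 to minute 196, minute 202 to minute 220

A, merged: minute 64 to minute 118, minute 165 to minute 196, minute 202 to minute 220.
B, merged: minute 68 to minute 78, minute 91 to minute 143, minute 161 to minute 168.
minute 64 to minute 118 \ B = minute 64 to minute 68, minute 78 to minute 91.
minute 165 to minute 196 \ B = minute 168 to minute 196.
minute 202 to minute 220: nothing removed.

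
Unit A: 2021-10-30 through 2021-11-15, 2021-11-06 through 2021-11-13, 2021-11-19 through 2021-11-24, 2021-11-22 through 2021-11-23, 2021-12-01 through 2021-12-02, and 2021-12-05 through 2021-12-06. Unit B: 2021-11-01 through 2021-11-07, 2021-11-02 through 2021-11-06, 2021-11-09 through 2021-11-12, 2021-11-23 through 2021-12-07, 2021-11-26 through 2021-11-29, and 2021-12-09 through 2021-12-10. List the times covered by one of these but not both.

2021-10-30 through 2021-10-31, 2021-11-08 through 2021-11-08, 2021-11-13 through 2021-11-15, 2021-11-19 through 2021-11-22, 2021-11-25 through 2021-11-30, 2021-12-03 through 2021-12-04, 2021-12-07 through 2021-12-07, 2021-12-09 through 2021-12-10

First set merges to 2021-10-30 through 2021-11-15, 2021-11-19 through 2021-11-24, 2021-12-01 through 2021-12-02, 2021-12-05 through 2021-12-06.
Second set merges to 2021-11-01 through 2021-11-07, 2021-11-09 through 2021-11-12, 2021-11-23 through 2021-12-07, 2021-12-09 through 2021-12-10.
A but not B: 2021-10-30 through 2021-10-31, 2021-11-08 through 2021-11-08, 2021-11-13 through 2021-11-15, 2021-11-19 through 2021-11-22.
B but not A: 2021-11-25 through 2021-11-30, 2021-12-03 through 2021-12-04, 2021-12-07 through 2021-12-07, 2021-12-09 through 2021-12-10.
Combining gives A △ B.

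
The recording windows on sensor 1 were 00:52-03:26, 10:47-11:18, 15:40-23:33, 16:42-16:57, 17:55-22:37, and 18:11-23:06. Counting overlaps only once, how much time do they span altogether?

Merged: 00:52–03:26, 10:47–11:18, 15:40–23:33.
Lengths: 2 h 34 min + 31 min + 7 h 53 min = 10 h 58 min.

10 h 58 min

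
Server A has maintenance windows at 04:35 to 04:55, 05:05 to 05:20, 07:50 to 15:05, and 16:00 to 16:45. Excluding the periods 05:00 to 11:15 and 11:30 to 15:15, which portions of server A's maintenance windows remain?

04:35–04:55 is untouched.
05:05–05:20 lies entirely inside B → drops out.
07:50–15:05 with B removed leaves 11:15–11:30.
16:00–16:45 is untouched.

04:35–04:55, 11:15–11:30, 16:00–16:45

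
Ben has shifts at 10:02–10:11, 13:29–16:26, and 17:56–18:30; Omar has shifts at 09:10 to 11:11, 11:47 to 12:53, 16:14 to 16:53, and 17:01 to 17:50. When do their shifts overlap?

10:02–10:11 ∩ B → 10:02–10:11.
13:29–16:26 ∩ B → 16:14–16:26.
17:56–18:30 meets no B interval.

10:02–10:11, 16:14–16:26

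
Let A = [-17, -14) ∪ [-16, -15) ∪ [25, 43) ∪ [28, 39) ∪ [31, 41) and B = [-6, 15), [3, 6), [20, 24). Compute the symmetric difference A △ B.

[-17, -14) ∪ [-6, 15) ∪ [20, 24) ∪ [25, 43)

A, merged: [-17, -14), [25, 43).
B, merged: [-6, 15), [20, 24).
A \ B = [-17, -14), [25, 43).
B \ A = [-6, 15), [20, 24).
Union of the two gives the symmetric difference.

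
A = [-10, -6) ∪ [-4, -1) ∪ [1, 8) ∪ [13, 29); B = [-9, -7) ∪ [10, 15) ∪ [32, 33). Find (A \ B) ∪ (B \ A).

[-10, -9) ∪ [-7, -6) ∪ [-4, -1) ∪ [1, 8) ∪ [10, 13) ∪ [15, 29) ∪ [32, 33)

A \ B = [-10, -9), [-7, -6), [-4, -1), [1, 8), [15, 29).
B \ A = [10, 13), [32, 33).
Union of the two gives the symmetric difference.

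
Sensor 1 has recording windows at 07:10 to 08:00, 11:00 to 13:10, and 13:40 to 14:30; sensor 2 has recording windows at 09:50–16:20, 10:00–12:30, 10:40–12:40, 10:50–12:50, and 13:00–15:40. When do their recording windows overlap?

11:00–13:10, 13:40–14:30

Merge the second list: 09:50–16:20.
07:10–08:00 falls entirely outside B.
11:00–13:10 overlaps B on 11:00–13:10.
13:40–14:30 overlaps B on 13:40–14:30.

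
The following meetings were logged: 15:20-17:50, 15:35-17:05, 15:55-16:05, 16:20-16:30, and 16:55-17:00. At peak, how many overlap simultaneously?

Walk the sorted start/end points keeping a running depth.
The depth first hits 3 at 15:55.

3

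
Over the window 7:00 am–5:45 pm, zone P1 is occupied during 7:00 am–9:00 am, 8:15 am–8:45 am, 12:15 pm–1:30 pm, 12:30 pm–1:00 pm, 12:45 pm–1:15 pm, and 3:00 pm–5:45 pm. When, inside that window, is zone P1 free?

After merging, the occupied span is 7:00 am–9:00 am, 12:15 pm–1:30 pm, 3:00 pm–5:45 pm.
Complement within 7:00 am–5:45 pm: 9:00 am–12:15 pm, 1:30 pm–3:00 pm.

9:00 am–12:15 pm, 1:30 pm–3:00 pm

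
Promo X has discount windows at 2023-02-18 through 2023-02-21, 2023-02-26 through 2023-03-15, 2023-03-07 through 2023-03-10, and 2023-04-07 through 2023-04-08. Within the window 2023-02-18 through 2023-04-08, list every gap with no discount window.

Covered (merged): 2023-02-18 through 2023-02-21, 2023-02-26 through 2023-03-15, 2023-04-07 through 2023-04-08.
Complement within 2023-02-18 through 2023-04-08: 2023-02-22 through 2023-02-25, 2023-03-16 through 2023-04-06.

2023-02-22 through 2023-02-25, 2023-03-16 through 2023-04-06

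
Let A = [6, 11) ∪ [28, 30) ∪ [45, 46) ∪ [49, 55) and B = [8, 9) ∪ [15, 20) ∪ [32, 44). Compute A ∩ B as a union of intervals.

[8, 9)

[6, 11) overlaps B on [8, 9).
[28, 30) falls entirely outside B.
[45, 46) falls entirely outside B.
[49, 55) falls entirely outside B.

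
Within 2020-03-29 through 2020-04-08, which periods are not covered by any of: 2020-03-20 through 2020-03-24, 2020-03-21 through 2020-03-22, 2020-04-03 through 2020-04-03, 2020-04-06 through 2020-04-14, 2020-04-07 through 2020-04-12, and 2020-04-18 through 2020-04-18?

2020-03-29 through 2020-04-02, 2020-04-04 through 2020-04-05

The merged coverage is 2020-03-20 through 2020-03-24, 2020-04-03 through 2020-04-03, 2020-04-06 through 2020-04-14, 2020-04-18 through 2020-04-18.
Uncovered inside 2020-03-29 through 2020-04-08: 2020-03-29 through 2020-04-02, 2020-04-04 through 2020-04-05.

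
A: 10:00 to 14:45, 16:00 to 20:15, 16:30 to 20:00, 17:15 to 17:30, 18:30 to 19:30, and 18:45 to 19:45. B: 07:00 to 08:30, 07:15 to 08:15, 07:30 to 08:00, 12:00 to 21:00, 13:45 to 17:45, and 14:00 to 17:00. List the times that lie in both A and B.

12:00–14:45, 16:00–20:15

A, merged: 10:00–14:45, 16:00–20:15.
B, merged: 07:00–08:30, 12:00–21:00.
10:00–14:45 meets the second set on 12:00–14:45.
16:00–20:15 meets the second set on 16:00–20:15.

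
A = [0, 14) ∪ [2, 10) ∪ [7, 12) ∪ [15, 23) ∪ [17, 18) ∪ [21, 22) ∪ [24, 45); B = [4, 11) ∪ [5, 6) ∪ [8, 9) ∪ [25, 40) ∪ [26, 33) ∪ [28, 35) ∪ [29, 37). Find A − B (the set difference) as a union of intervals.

A, merged: [0, 14), [15, 23), [24, 45).
B, merged: [4, 11), [25, 40).
[0, 14) with B removed leaves [0, 4), [11, 14).
[15, 23) is untouched.
[24, 45) with B removed leaves [24, 25), [40, 45).

[0, 4) ∪ [11, 14) ∪ [15, 23) ∪ [24, 25) ∪ [40, 45)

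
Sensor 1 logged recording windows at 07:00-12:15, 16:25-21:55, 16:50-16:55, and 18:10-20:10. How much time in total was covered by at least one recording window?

Merged: 07:00–12:15, 16:25–21:55.
Lengths: 5 h 15 min + 5 h 30 min = 10 h 45 min.

10 h 45 min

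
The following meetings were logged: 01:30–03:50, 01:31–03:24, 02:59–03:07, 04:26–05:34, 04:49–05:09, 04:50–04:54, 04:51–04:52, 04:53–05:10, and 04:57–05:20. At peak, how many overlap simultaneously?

4

Sweep endpoints in order; track running count of active intervals.
Peak of 4 reached at 04:51.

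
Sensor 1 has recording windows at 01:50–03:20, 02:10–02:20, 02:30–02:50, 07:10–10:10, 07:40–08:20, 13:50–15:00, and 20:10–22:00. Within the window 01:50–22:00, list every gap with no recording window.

03:20–07:10, 10:10–13:50, 15:00–20:10

After merging, the occupied span is 01:50–03:20, 07:10–10:10, 13:50–15:00, 20:10–22:00.
Gaps within 01:50–22:00: 03:20–07:10, 10:10–13:50, 15:00–20:10.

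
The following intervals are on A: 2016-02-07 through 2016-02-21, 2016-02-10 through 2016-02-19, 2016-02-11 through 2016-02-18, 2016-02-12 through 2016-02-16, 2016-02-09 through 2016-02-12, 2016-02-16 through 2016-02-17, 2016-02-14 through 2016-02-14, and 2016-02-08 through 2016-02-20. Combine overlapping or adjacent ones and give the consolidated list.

2016-02-07 through 2016-02-21

Sort by start: 2016-02-07 through 2016-02-21, 2016-02-08 through 2016-02-20, 2016-02-09 through 2016-02-12, 2016-02-10 through 2016-02-19, 2016-02-11 through 2016-02-18, 2016-02-12 through 2016-02-16, 2016-02-14 through 2016-02-14, 2016-02-16 through 2016-02-17.
2016-02-08 through 2016-02-20 overlaps/touches 2016-02-07 through 2016-02-21 → extend to 2016-02-07 through 2016-02-21.
2016-02-09 through 2016-02-12 overlaps/touches 2016-02-07 through 2016-02-21 → extend to 2016-02-07 through 2016-02-21.
2016-02-10 through 2016-02-19 overlaps/touches 2016-02-07 through 2016-02-21 → extend to 2016-02-07 through 2016-02-21.
2016-02-11 through 2016-02-18 overlaps/touches 2016-02-07 through 2016-02-21 → extend to 2016-02-07 through 2016-02-21.
2016-02-12 through 2016-02-16 overlaps/touches 2016-02-07 through 2016-02-21 → extend to 2016-02-07 through 2016-02-21.
2016-02-14 through 2016-02-14 overlaps/touches 2016-02-07 through 2016-02-21 → extend to 2016-02-07 through 2016-02-21.
2016-02-16 through 2016-02-17 overlaps/touches 2016-02-07 through 2016-02-21 → extend to 2016-02-07 through 2016-02-21.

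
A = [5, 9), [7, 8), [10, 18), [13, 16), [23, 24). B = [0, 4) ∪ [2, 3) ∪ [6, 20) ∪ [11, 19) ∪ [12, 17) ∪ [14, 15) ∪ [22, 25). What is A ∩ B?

[6, 9) ∪ [10, 18) ∪ [23, 24)

Merge the first list: [5, 9), [10, 18), [23, 24).
Merge the second list: [0, 4), [6, 20), [22, 25).
[5, 9) meets the second set on [6, 9).
[10, 18) meets the second set on [10, 18).
[23, 24) meets the second set on [23, 24).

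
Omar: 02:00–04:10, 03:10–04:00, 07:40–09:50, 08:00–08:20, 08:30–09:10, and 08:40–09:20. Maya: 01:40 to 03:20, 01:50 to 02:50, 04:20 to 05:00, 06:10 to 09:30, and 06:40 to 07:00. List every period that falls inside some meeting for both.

02:00–03:20, 07:40–09:30

Merge the first list: 02:00–04:10, 07:40–09:50.
Merge the second list: 01:40–03:20, 04:20–05:00, 06:10–09:30.
02:00–04:10 overlaps B on 02:00–03:20.
07:40–09:50 overlaps B on 07:40–09:30.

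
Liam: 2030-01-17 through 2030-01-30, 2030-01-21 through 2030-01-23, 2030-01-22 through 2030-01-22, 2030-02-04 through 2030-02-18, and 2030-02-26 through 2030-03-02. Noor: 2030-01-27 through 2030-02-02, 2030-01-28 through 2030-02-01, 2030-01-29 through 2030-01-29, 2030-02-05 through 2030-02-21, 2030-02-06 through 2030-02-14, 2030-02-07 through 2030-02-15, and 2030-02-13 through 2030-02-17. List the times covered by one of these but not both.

A, merged: 2030-01-17 through 2030-01-30, 2030-02-04 through 2030-02-18, 2030-02-26 through 2030-03-02.
B, merged: 2030-01-27 through 2030-02-02, 2030-02-05 through 2030-02-21.
A \ B = 2030-01-17 through 2030-01-26, 2030-02-04 through 2030-02-04, 2030-02-26 through 2030-03-02.
B \ A = 2030-01-31 through 2030-02-02, 2030-02-19 through 2030-02-21.
Union of the two gives the symmetric difference.

2030-01-17 through 2030-01-26, 2030-01-31 through 2030-02-02, 2030-02-04 through 2030-02-04, 2030-02-19 through 2030-02-21, 2030-02-26 through 2030-03-02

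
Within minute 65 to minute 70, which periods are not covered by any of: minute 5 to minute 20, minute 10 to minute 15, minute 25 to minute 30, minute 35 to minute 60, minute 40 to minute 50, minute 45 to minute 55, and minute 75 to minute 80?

The merged coverage is minute 5 to minute 20, minute 25 to minute 30, minute 35 to minute 60, minute 75 to minute 80.
Gaps within minute 65 to minute 70: minute 65 to minute 70.

minute 65 to minute 70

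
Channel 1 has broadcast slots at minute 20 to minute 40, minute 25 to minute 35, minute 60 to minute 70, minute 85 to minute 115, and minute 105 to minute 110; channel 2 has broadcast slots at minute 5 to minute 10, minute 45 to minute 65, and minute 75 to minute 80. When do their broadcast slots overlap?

First set merges to minute 20 to minute 40, minute 60 to minute 70, minute 85 to minute 115.
minute 20 to minute 40: no overlap with the second set.
minute 60 to minute 70 meets the second set on minute 60 to minute 65.
minute 85 to minute 115: no overlap with the second set.

minute 60 to minute 65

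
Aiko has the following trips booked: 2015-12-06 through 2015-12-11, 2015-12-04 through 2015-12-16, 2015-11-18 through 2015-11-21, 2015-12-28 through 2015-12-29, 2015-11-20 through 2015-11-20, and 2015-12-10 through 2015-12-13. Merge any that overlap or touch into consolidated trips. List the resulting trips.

Sort by start: 2015-11-18 through 2015-11-21, 2015-11-20 through 2015-11-20, 2015-12-04 through 2015-12-16, 2015-12-06 through 2015-12-11, 2015-12-10 through 2015-12-13, 2015-12-28 through 2015-12-29.
2015-11-20 through 2015-11-20 overlaps/touches 2015-11-18 through 2015-11-21 → extend to 2015-11-18 through 2015-11-21.
2015-12-04 through 2015-12-16 is disjoint → start new block.
2015-12-06 through 2015-12-11 overlaps/touches 2015-12-04 through 2015-12-16 → extend to 2015-12-04 through 2015-12-16.
2015-12-10 through 2015-12-13 overlaps/touches 2015-12-04 through 2015-12-16 → extend to 2015-12-04 through 2015-12-16.
2015-12-28 through 2015-12-29 is disjoint → start new block.

2015-11-18 through 2015-11-21, 2015-12-04 through 2015-12-16, 2015-12-28 through 2015-12-29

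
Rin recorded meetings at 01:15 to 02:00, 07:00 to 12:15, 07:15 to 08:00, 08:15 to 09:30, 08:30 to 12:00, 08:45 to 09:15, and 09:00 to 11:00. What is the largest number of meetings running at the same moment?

At 09:00, 5 of the intervals are simultaneously active.
No point has more.

5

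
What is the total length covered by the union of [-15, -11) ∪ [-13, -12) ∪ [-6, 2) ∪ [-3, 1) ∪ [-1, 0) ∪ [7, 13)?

18

Merged: [-15, -11), [-6, 2), [7, 13).
Lengths: 4 + 8 + 6 = 18.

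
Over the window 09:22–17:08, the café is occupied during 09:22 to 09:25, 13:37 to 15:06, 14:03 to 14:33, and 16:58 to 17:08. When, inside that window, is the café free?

After merging, the occupied span is 09:22–09:25, 13:37–15:06, 16:58–17:08.
Gaps within 09:22–17:08: 09:25–13:37, 15:06–16:58.

09:25–13:37, 15:06–16:58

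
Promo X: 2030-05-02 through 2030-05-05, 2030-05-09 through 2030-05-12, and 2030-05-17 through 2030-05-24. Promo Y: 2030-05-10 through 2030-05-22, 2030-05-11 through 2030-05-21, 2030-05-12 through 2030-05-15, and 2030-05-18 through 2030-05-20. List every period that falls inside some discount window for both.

2030-05-10 through 2030-05-12, 2030-05-17 through 2030-05-22

B, merged: 2030-05-10 through 2030-05-22.
2030-05-02 through 2030-05-05: no overlap with the second set.
2030-05-09 through 2030-05-12 meets the second set on 2030-05-10 through 2030-05-12.
2030-05-17 through 2030-05-24 meets the second set on 2030-05-17 through 2030-05-22.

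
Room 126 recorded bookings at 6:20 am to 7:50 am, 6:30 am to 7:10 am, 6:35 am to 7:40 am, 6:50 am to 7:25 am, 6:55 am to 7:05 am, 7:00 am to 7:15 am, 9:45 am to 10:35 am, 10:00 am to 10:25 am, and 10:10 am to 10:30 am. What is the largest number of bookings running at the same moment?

6

Walk the sorted start/end points keeping a running depth.
The depth first hits 6 at 7:00 am.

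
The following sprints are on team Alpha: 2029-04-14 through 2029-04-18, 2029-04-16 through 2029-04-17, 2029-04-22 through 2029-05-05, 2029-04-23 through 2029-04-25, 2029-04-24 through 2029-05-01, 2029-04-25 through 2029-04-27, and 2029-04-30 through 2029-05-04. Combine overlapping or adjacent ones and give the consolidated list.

2029-04-16 through 2029-04-17 overlaps/touches 2029-04-14 through 2029-04-18 → extend to 2029-04-14 through 2029-04-18.
2029-04-22 through 2029-05-05 is disjoint → start new block.
2029-04-23 through 2029-04-25 overlaps/touches 2029-04-22 through 2029-05-05 → extend to 2029-04-22 through 2029-05-05.
2029-04-24 through 2029-05-01 overlaps/touches 2029-04-22 through 2029-05-05 → extend to 2029-04-22 through 2029-05-05.
2029-04-25 through 2029-04-27 overlaps/touches 2029-04-22 through 2029-05-05 → extend to 2029-04-22 through 2029-05-05.
2029-04-30 through 2029-05-04 overlaps/touches 2029-04-22 through 2029-05-05 → extend to 2029-04-22 through 2029-05-05.

2029-04-14 through 2029-04-18, 2029-04-22 through 2029-05-05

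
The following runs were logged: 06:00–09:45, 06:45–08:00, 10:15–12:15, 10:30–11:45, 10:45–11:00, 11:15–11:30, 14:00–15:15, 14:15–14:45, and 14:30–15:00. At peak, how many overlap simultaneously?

3

Sweep endpoints in order; track running count of active intervals.
Peak of 3 reached at 10:45.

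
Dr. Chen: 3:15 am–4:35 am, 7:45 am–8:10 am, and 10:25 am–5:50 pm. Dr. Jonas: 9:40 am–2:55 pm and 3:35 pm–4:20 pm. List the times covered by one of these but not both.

3:15 am–4:35 am, 7:45 am–8:10 am, 9:40 am–10:25 am, 2:55 pm–3:35 pm, 4:20 pm–5:50 pm

Only in the first: 3:15 am–4:35 am, 7:45 am–8:10 am, 2:55 pm–3:35 pm, 4:20 pm–5:50 pm.
Only in the second: 9:40 am–10:25 am.
Together these are the periods covered by exactly one.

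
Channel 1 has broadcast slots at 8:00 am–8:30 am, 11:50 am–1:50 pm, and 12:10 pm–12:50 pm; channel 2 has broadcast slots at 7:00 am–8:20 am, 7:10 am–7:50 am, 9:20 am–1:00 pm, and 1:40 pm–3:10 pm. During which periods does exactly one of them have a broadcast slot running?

7:00 am–8:00 am, 8:20 am–8:30 am, 9:20 am–11:50 am, 1:00 pm–1:40 pm, 1:50 pm–3:10 pm

First set merges to 8:00 am–8:30 am, 11:50 am–1:50 pm.
Second set merges to 7:00 am–8:20 am, 9:20 am–1:00 pm, 1:40 pm–3:10 pm.
A \ B = 8:20 am–8:30 am, 1:00 pm–1:40 pm.
B \ A = 7:00 am–8:00 am, 9:20 am–11:50 am, 1:50 pm–3:10 pm.
Union of the two gives the symmetric difference.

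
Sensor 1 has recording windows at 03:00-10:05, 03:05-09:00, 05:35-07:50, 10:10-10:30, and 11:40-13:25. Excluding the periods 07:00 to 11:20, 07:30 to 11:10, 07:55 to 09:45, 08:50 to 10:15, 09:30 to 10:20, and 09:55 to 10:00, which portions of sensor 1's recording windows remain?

A, merged: 03:00–10:05, 10:10–10:30, 11:40–13:25.
B, merged: 07:00–11:20.
03:00–10:05 with B removed leaves 03:00–07:00.
10:10–10:30 lies entirely inside B → drops out.
11:40–13:25 is untouched.

03:00–07:00, 11:40–13:25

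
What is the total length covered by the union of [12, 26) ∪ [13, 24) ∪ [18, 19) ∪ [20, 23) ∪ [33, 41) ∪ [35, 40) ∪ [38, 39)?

Merged: [12, 26), [33, 41).
Lengths: 14 + 8 = 22.

22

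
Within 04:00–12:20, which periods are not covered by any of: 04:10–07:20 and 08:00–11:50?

The merged coverage is 04:10-07:20, 08:00-11:50.
Complement within 04:00-12:20: 04:00-04:10, 07:20-08:00, 11:50-12:20.

04:00-04:10, 07:20-08:00, 11:50-12:20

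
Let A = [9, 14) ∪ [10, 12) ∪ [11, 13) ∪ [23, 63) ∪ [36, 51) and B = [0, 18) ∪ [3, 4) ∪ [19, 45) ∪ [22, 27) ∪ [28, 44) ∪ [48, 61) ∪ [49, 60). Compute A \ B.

[45, 48) ∪ [61, 63)

A, merged: [9, 14), [23, 63).
B, merged: [0, 18), [19, 45), [48, 61).
[9, 14): entirely removed.
[23, 63) \ B = [45, 48), [61, 63).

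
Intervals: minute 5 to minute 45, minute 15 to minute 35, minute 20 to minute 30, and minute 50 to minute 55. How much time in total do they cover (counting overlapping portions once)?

Merged: minute 5 to minute 45, minute 50 to minute 55.
Lengths: 40 minutes + 5 minutes = 45 minutes.

45 minutes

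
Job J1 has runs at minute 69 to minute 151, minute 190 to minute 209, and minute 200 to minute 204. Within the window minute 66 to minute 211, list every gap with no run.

The merged coverage is minute 69 to minute 151, minute 190 to minute 209.
Complement within minute 66 to minute 211: minute 66 to minute 69, minute 151 to minute 190, minute 209 to minute 211.

minute 66 to minute 69, minute 151 to minute 190, minute 209 to minute 211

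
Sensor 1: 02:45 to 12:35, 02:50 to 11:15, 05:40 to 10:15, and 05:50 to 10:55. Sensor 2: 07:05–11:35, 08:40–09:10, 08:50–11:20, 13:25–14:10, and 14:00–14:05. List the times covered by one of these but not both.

First set merges to 02:45-12:35.
Second set merges to 07:05-11:35, 13:25-14:10.
Only in the first: 02:45-07:05, 11:35-12:35.
Only in the second: 13:25-14:10.
Together these are the periods covered by exactly one.

02:45-07:05, 11:35-12:35, 13:25-14:10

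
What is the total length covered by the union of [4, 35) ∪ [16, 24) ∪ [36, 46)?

41

Merged: [4, 35), [36, 46).
Lengths: 31 + 10 = 41.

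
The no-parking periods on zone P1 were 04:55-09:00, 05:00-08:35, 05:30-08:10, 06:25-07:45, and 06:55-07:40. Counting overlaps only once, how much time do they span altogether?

4 h 5 min

Merged: 04:55–09:00.
Length: 4 h 5 min.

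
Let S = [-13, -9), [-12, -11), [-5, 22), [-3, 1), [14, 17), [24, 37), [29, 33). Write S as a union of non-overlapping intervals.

[-12, -11) overlaps/touches [-13, -9) → extend to [-13, -9).
[-5, 22) is disjoint → start new block.
[-3, 1) overlaps/touches [-5, 22) → extend to [-5, 22).
[14, 17) overlaps/touches [-5, 22) → extend to [-5, 22).
[24, 37) is disjoint → start new block.
[29, 33) overlaps/touches [24, 37) → extend to [24, 37).

[-13, -9) ∪ [-5, 22) ∪ [24, 37)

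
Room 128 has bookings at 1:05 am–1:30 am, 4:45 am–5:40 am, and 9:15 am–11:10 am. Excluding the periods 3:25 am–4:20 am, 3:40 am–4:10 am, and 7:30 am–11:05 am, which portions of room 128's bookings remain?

Merge the second list: 3:25 am-4:20 am, 7:30 am-11:05 am.
1:05 am-1:30 am: nothing removed.
4:45 am-5:40 am: nothing removed.
9:15 am-11:10 am \ B = 11:05 am-11:10 am.

1:05 am-1:30 am, 4:45 am-5:40 am, 11:05 am-11:10 am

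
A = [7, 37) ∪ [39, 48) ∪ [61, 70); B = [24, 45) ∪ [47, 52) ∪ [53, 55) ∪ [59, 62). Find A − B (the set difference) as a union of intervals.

[7, 37) with B removed leaves [7, 24).
[39, 48) with B removed leaves [45, 47).
[61, 70) with B removed leaves [62, 70).

[7, 24) ∪ [45, 47) ∪ [62, 70)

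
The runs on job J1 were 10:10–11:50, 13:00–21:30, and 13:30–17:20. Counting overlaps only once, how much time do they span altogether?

Merged: 10:10–11:50, 13:00–21:30.
Lengths: 1 h 40 min + 8 h 30 min = 10 h 10 min.

10 h 10 min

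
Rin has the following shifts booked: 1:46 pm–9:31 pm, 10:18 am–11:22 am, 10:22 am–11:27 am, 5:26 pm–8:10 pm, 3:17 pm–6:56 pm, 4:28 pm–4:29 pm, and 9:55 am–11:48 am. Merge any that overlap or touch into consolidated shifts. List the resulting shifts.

9:55 am–11:48 am, 1:46 pm–9:31 pm

Sort by start: 9:55 am–11:48 am, 10:18 am–11:22 am, 10:22 am–11:27 am, 1:46 pm–9:31 pm, 3:17 pm–6:56 pm, 4:28 pm–4:29 pm, 5:26 pm–8:10 pm.
10:18 am–11:22 am overlaps/touches 9:55 am–11:48 am → extend to 9:55 am–11:48 am.
10:22 am–11:27 am overlaps/touches 9:55 am–11:48 am → extend to 9:55 am–11:48 am.
1:46 pm–9:31 pm is disjoint → start new block.
3:17 pm–6:56 pm overlaps/touches 1:46 pm–9:31 pm → extend to 1:46 pm–9:31 pm.
4:28 pm–4:29 pm overlaps/touches 1:46 pm–9:31 pm → extend to 1:46 pm–9:31 pm.
5:26 pm–8:10 pm overlaps/touches 1:46 pm–9:31 pm → extend to 1:46 pm–9:31 pm.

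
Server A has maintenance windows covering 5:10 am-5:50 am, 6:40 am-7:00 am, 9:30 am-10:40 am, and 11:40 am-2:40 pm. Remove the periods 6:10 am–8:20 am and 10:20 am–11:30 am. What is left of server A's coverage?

5:10 am–5:50 am, 9:30 am–10:20 am, 11:40 am–2:40 pm

5:10 am–5:50 am: nothing removed.
6:40 am–7:00 am: entirely removed.
9:30 am–10:40 am \ B = 9:30 am–10:20 am.
11:40 am–2:40 pm: nothing removed.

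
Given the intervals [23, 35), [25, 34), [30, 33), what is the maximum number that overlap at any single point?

3

Sweep endpoints in order; track running count of active intervals.
Peak of 3 reached at 30.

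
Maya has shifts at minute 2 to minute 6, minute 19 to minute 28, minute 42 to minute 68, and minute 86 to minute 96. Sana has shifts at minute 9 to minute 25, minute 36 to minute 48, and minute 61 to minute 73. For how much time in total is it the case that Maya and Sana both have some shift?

19 minutes

A ∩ B = minute 19 to minute 25, minute 42 to minute 48, minute 61 to minute 68.
Total: 6 minutes + 6 minutes + 7 minutes = 19 minutes.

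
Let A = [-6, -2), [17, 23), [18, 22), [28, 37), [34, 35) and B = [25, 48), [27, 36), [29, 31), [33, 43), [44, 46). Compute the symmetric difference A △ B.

[-6, -2) ∪ [17, 23) ∪ [25, 28) ∪ [37, 48)

First set merges to [-6, -2), [17, 23), [28, 37).
Second set merges to [25, 48).
A but not B: [-6, -2), [17, 23).
B but not A: [25, 28), [37, 48).
Combining gives A △ B.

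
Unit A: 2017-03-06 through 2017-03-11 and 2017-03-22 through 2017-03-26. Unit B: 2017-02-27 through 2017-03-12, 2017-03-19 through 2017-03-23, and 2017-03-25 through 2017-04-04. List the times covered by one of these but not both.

2017-02-27 through 2017-03-05, 2017-03-12 through 2017-03-12, 2017-03-19 through 2017-03-21, 2017-03-24 through 2017-03-24, 2017-03-27 through 2017-04-04

A but not B: 2017-03-24 through 2017-03-24.
B but not A: 2017-02-27 through 2017-03-05, 2017-03-12 through 2017-03-12, 2017-03-19 through 2017-03-21, 2017-03-27 through 2017-04-04.
Combining gives A △ B.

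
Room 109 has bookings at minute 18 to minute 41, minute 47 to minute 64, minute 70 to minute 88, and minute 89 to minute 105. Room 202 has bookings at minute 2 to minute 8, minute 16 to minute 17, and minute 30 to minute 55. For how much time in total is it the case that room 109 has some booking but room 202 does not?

55 minutes

A \ B = minute 18 to minute 30, minute 55 to minute 64, minute 70 to minute 88, minute 89 to minute 105.
Total: 12 minutes + 9 minutes + 18 minutes + 16 minutes = 55 minutes.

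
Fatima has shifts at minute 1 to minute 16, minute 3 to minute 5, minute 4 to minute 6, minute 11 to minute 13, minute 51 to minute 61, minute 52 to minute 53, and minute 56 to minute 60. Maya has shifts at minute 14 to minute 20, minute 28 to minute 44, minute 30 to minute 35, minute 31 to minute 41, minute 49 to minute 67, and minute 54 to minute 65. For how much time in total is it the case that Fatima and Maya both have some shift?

12 minutes

A, merged: minute 1 to minute 16, minute 51 to minute 61.
B, merged: minute 14 to minute 20, minute 28 to minute 44, minute 49 to minute 67.
A ∩ B = minute 14 to minute 16, minute 51 to minute 61.
Total: 2 minutes + 10 minutes = 12 minutes.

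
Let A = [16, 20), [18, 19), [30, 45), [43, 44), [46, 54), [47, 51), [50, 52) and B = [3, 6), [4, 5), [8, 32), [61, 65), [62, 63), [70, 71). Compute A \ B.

A, merged: [16, 20), [30, 45), [46, 54).
B, merged: [3, 6), [8, 32), [61, 65), [70, 71).
[16, 20): fully covered by B → removed.
[30, 45) minus B → [32, 45).
[46, 54): no B overlap → unchanged.

[32, 45) ∪ [46, 54)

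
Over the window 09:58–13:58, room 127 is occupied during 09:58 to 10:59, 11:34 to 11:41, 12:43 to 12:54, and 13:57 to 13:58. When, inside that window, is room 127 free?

10:59–11:34, 11:41–12:43, 12:54–13:57

After merging, the occupied span is 09:58–10:59, 11:34–11:41, 12:43–12:54, 13:57–13:58.
Complement within 09:58–13:58: 10:59–11:34, 11:41–12:43, 12:54–13:57.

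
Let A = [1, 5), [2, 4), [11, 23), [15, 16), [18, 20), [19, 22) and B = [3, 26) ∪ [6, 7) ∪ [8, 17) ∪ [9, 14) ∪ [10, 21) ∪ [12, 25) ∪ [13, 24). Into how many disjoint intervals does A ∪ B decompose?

Merge the first list: [1, 5), [11, 23).
Merge the second list: [3, 26).
A ∪ B = [1, 26).
That is 1 disjoint piece.

1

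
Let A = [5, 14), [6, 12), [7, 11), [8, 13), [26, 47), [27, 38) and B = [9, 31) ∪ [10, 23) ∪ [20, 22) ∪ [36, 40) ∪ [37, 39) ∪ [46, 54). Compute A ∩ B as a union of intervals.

[9, 14) ∪ [26, 31) ∪ [36, 40) ∪ [46, 47)

A, merged: [5, 14), [26, 47).
B, merged: [9, 31), [36, 40), [46, 54).
[5, 14) ∩ B → [9, 14).
[26, 47) ∩ B → [26, 31), [36, 40), [46, 47).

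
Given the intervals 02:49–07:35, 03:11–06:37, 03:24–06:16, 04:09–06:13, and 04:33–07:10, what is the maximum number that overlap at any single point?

Sweep endpoints in order; track running count of active intervals.
Peak of 5 reached at 04:33.

5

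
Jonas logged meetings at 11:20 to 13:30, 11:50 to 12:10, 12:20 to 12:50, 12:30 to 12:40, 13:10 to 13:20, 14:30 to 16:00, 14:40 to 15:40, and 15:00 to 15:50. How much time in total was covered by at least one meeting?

Merged: 11:20-13:30, 14:30-16:00.
Lengths: 2 h 10 min + 1 h 30 min = 3 h 40 min.

3 h 40 min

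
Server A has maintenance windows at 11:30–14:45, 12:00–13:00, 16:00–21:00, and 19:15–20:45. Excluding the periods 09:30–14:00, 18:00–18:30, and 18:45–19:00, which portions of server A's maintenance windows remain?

A, merged: 11:30-14:45, 16:00-21:00.
11:30-14:45 with B removed leaves 14:00-14:45.
16:00-21:00 with B removed leaves 16:00-18:00, 18:30-18:45, 19:00-21:00.

14:00-14:45, 16:00-18:00, 18:30-18:45, 19:00-21:00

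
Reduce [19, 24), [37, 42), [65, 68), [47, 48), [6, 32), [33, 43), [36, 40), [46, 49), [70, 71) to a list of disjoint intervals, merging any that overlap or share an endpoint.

[6, 32) ∪ [33, 43) ∪ [46, 49) ∪ [65, 68) ∪ [70, 71)

Sort by start: [6, 32), [19, 24), [33, 43), [36, 40), [37, 42), [46, 49), [47, 48), [65, 68), [70, 71).
[19, 24) overlaps/touches [6, 32) → extend to [6, 32).
[33, 43) is disjoint → start new block.
[36, 40) overlaps/touches [33, 43) → extend to [33, 43).
[37, 42) overlaps/touches [33, 43) → extend to [33, 43).
[46, 49) is disjoint → start new block.
[47, 48) overlaps/touches [46, 49) → extend to [46, 49).
[65, 68) is disjoint → start new block.
[70, 71) is disjoint → start new block.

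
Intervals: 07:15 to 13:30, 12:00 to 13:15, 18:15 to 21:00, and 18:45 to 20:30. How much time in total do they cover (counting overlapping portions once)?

Merged: 07:15-13:30, 18:15-21:00.
Lengths: 6 h 15 min + 2 h 45 min = 9 h.

9 h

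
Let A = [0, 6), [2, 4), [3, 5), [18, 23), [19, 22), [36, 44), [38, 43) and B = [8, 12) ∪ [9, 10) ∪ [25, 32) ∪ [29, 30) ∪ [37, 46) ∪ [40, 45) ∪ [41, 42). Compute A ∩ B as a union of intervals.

[37, 44)

Merge the first list: [0, 6), [18, 23), [36, 44).
Merge the second list: [8, 12), [25, 32), [37, 46).
[0, 6) meets no B interval.
[18, 23) meets no B interval.
[36, 44) ∩ B → [37, 44).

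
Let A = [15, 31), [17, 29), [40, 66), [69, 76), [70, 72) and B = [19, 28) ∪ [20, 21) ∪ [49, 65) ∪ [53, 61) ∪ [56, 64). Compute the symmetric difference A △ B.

Merge the first list: [15, 31), [40, 66), [69, 76).
Merge the second list: [19, 28), [49, 65).
Only in the first: [15, 19), [28, 31), [40, 49), [65, 66), [69, 76).
Only in the second: none.
Together these are the periods covered by exactly one.

[15, 19) ∪ [28, 31) ∪ [40, 49) ∪ [65, 66) ∪ [69, 76)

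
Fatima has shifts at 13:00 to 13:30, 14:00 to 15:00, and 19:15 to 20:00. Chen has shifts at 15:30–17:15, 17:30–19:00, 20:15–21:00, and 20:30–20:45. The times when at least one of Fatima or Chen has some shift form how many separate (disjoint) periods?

6

Merge the second list: 15:30–17:15, 17:30–19:00, 20:15–21:00.
A ∪ B = 13:00–13:30, 14:00–15:00, 15:30–17:15, 17:30–19:00, 19:15–20:00, 20:15–21:00.
That is 6 disjoint pieces.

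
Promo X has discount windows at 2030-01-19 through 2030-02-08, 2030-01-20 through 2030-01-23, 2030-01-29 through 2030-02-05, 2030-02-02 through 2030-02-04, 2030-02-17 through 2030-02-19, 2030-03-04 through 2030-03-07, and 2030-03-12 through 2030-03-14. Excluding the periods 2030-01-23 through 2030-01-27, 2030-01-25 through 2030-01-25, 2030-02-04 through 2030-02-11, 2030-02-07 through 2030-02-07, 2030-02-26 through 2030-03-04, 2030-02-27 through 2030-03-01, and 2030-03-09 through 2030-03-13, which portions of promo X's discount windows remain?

2030-01-19 through 2030-01-22, 2030-01-28 through 2030-02-03, 2030-02-17 through 2030-02-19, 2030-03-05 through 2030-03-07, 2030-03-14 through 2030-03-14

A, merged: 2030-01-19 through 2030-02-08, 2030-02-17 through 2030-02-19, 2030-03-04 through 2030-03-07, 2030-03-12 through 2030-03-14.
B, merged: 2030-01-23 through 2030-01-27, 2030-02-04 through 2030-02-11, 2030-02-26 through 2030-03-04, 2030-03-09 through 2030-03-13.
2030-01-19 through 2030-02-08 minus B → 2030-01-19 through 2030-01-22, 2030-01-28 through 2030-02-03.
2030-02-17 through 2030-02-19: no B overlap → unchanged.
2030-03-04 through 2030-03-07 minus B → 2030-03-05 through 2030-03-07.
2030-03-12 through 2030-03-14 minus B → 2030-03-14 through 2030-03-14.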